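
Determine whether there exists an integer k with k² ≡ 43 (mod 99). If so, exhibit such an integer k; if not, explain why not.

There is no such integer.

Reduce modulo 11, which divides 99: we would need k² ≡ 10 (mod 11).
Squares mod 11 repeat after k = 5 (as (−k)² = k²); for k = 0..5 they are 0, 1, 4, 9, 5, 3.
The set of squares mod 11 is therefore {0, 1, 3, 4, 5, 9}, which does not contain 10.
Hence no integer k has k² ≡ 43 (mod 99).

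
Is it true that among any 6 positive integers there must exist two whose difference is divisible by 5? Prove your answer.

Yes.

There are exactly 5 possible remainders on division by 5.
Since 6 > 5, two of the 6 integers must share a residue class by the pigeonhole principle; call them a and b.
Their difference a − b is then a multiple of 5.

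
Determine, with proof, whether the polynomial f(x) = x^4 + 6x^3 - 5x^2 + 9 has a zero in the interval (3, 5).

The endpoint values f(3) = 207 and f(5) = 1259 are both positive. Claim: f(x) > 0 for every x in (3, 5).
Shift to the endpoint 3: with x = 3 + u (0 < u < 2), one computes f(3 + u) = u^4 + 18u^3 + 103u^2 + 240u + 207.
All 5 nonzero coefficients of this polynomial in u are positive; hence for u > 0 the value is a sum of positive terms (the constant 207 among them).
Therefore f(x) > 0 throughout (3, 5), and f has no zero there.

No such root exists.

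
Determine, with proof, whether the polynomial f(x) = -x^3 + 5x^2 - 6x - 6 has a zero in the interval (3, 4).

f(3) = -6 and f(4) = -14, both negative, so a sign-change argument is unavailable; we show f keeps this sign on the whole interval.
Substitute x = 3 + u, where 0 < u < 1 on the interval. Expanding, f(3 + u) = -u^3 - 4u^2 - 3u - 6.
All 4 nonzero coefficients of this polynomial in u are negative; hence for u > 0 the value is a sum of negative terms (the constant -6 among them).
Therefore f(x) < 0 throughout (3, 4), and f has no zero there.

No.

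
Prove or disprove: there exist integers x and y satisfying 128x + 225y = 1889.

x = 13, y = 1

Since gcd(128, 225) = 1, every integer is an integer combination of 128 and 225.
Run the Euclidean algorithm on 225 and 128: 225 = 1·128 + 97, 128 = 1·97 + 31, 97 = 3·31 + 4, 31 = 7·4 + 3, 4 = 1·3 + 1, 3 = 3·1 + 0.
Back-substituting, 1 = 4 − 1·3 = 4 − (31 − 7·4) = −31 + 8·4 = −31 + 8·(97 − 3·31) = 8·97 − 25·31 = 8·97 − 25·(128 − 1·97) = −25·128 + 33·97 = −25·128 + 33·(225 − 1·128) = 33·225 − 58·128; that is, 128·(-58) + 225·33 = 1.
Multiplying through by 1889: x = (-58)·1889 = -109562, y = 33·1889 = 62337 is a solution.
The general solution is x = -109562 + 225k, y = 62337 − 128k; taking k = 487 gives the smaller pair x = 13, y = 1.
Check: 128·13 + 225·1 = 1664 + 225 = 1889. ✓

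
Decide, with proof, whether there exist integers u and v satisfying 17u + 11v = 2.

17 and 11 are coprime, so 17u + 11v ranges over all of ℤ.
Euclidean algorithm: 17 = 1·11 + 6, 11 = 1·6 + 5, 6 = 1·5 + 1, 5 = 5·1 + 0.
Working back up the chain: 1 = 6 − 1·5 = 6 − (11 − 1·6) = −11 + 2·6 = −11 + 2·(17 − 1·11) = 2·17 − 3·11. So 17·2 + 11·(-3) = 1.
Multiplying through by 2: u = 2·2 = 4, v = (-3)·2 = -6 is a solution.
Indeed 17·4 + 11·(-6) = 68 − 66 = 2.

u = 4, v = -6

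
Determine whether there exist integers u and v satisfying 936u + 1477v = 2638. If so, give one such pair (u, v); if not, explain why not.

u = 1180, v = -746

936 and 1477 are coprime, so 936u + 1477v ranges over all of ℤ.
Run the Euclidean algorithm on 1477 and 936: 1477 = 1·936 + 541, 936 = 1·541 + 395, 541 = 1·395 + 146, 395 = 2·146 + 103, 146 = 1·103 + 43, 103 = 2·43 + 17, 43 = 2·17 + 9, 17 = 1·9 + 8, 9 = 1·8 + 1, 8 = 8·1 + 0.
Unwinding: 1 = 9 − 1·8 = 9 − (17 − 1·9) = −17 + 2·9 = −17 + 2·(43 − 2·17) = 2·43 − 5·17 = 2·43 − 5·(103 − 2·43) = −5·103 + 12·43 = −5·103 + 12·(146 − 1·103) = 12·146 − 17·103 = 12·146 − 17·(395 − 2·146) = −17·395 + 46·146 = −17·395 + 46·(541 − 1·395) = 46·541 − 63·395 = 46·541 − 63·(936 − 1·541) = −63·936 + 109·541 = −63·936 + 109·(1477 − 1·936) = 109·1477 − 172·936, i.e. 936·(-172) + 1477·109 = 1.
Scaling by 2638 gives the particular solution (u, v) = (-453736, 287542).
Shifting by a multiple of (1477, −936) keeps it a solution: u = -453736 + 308·1477 = 1180, v = 287542 − 308·936 = -746.
Check: 936·1180 + 1477·(-746) = 1104480 − 1101842 = 2638. ✓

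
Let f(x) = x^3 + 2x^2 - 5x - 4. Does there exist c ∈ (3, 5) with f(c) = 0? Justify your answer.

f has no root in that interval.

f(3) = 26 and f(5) = 146, both positive, so a sign-change argument is unavailable; we show f keeps this sign on the whole interval.
Substitute x = 3 + u, where 0 < u < 2 on the interval. Expanding, f(3 + u) = u^3 + 11u^2 + 34u + 26.
All 4 nonzero coefficients of this polynomial in u are positive; hence for u > 0 the value is a sum of positive terms (the constant 26 among them).
Therefore f(x) > 0 throughout (3, 5), and f has no zero there.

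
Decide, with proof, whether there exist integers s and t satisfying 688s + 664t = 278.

Both 688 and 664 are divisible by gcd(688, 664) = 8, hence so is any combination 688s + 664t.
However 278 leaves remainder 6 on division by 8.
Therefore 688s + 664t = 278 has no solution in integers.

There are no such integers.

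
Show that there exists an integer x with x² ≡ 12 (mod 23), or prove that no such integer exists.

x = 9

Take x = 9. Then 9² = 81 = 3·23 + 12, so 9² ≡ 12 (mod 23).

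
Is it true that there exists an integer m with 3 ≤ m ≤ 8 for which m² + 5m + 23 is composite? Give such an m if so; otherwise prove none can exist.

The values for m = 3, 4, …, 8 are 47, 59, 73, 89, 107, 127, and each of these is prime.
So no value in the range makes the expression composite.

No such integer m in that range exists.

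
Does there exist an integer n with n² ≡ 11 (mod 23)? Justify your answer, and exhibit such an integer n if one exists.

Apply Euler's criterion with the prime 23: 11 is a quadratic residue iff 11^11 ≡ 1 (mod 23), and a non-residue iff it is ≡ −1.
Repeated squaring mod 23: 11^2 = 121 ≡ 6; 11^4 ≡ 6² = 36 ≡ 13; 11^8 ≡ 13² = 169 ≡ 8.
Since 11 = 8 + 2 + 1, 11^11 ≡ 8 · 6 · 11; multiplying out mod 23: 8·6 = 48 ≡ 2, then 2·11 = 22 ≡ 22. Thus 11^11 ≡ 22 ≡ −1 (mod 23).
By Euler's criterion 11 is a quadratic non-residue mod 23: no n satisfies n² ≡ 11 (mod 23).

No, no such integer exists.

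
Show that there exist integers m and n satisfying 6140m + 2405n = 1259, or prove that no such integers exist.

No such integers exist.

Both 6140 and 2405 are divisible by gcd(6140, 2405) = 5, hence so is any combination 6140m + 2405n.
But 1259 = 5·251 + 4, so 5 ∤ 1259.
Hence no integers m, n satisfy the equation.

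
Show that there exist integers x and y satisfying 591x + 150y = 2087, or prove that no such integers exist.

gcd(591, 150) = 3, so every integer of the form 591x + 150y is a multiple of 3.
However 2087 leaves remainder 2 on division by 3.
Hence no integers x, y satisfy the equation.

No, no such integers exist.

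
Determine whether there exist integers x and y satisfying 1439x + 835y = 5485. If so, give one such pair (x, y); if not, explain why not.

x = 110, y = -183

Since gcd(1439, 835) = 1, every integer is an integer combination of 1439 and 835.
Dividing repeatedly: 1439 = 1·835 + 604, 835 = 1·604 + 231, 604 = 2·231 + 142, 231 = 1·142 + 89, 142 = 1·89 + 53, 89 = 1·53 + 36, 53 = 1·36 + 17, 36 = 2·17 + 2, 17 = 8·2 + 1, 2 = 2·1 + 0.
Back-substituting, 1 = 17 − 8·2 = 17 − 8·(36 − 2·17) = −8·36 + 17·17 = −8·36 + 17·(53 − 1·36) = 17·53 − 25·36 = 17·53 − 25·(89 − 1·53) = −25·89 + 42·53 = −25·89 + 42·(142 − 1·89) = 42·142 − 67·89 = 42·142 − 67·(231 − 1·142) = −67·231 + 109·142 = −67·231 + 109·(604 − 2·231) = 109·604 − 285·231 = 109·604 − 285·(835 − 1·604) = −285·835 + 394·604 = −285·835 + 394·(1439 − 1·835) = 394·1439 − 679·835; that is, 1439·394 + 835·(-679) = 1.
Times 5485: 1439·2161090 + 835·(-3724315) = 5485, so (2161090, -3724315) solves it.
The general solution is x = 2161090 + 835k, y = -3724315 − 1439k; taking k = -2588 gives the smaller pair x = 110, y = -183.
Check: 1439·110 + 835·(-183) = 158290 − 152805 = 5485. ✓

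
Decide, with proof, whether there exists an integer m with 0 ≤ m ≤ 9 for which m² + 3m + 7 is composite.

At m = 3: 3² + 3·3 + 7 = 25 = 5·5, which is composite.

m = 3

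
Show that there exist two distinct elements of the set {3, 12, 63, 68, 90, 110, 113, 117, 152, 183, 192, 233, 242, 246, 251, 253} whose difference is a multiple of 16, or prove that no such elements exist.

No, no such pair exists.

Reduce each element modulo 16: 3↦3, 12↦12, 63↦15, 68↦4, 90↦10, 110↦14, 113↦1, 117↦5, 152↦8, 183↦7, 192↦0, 233↦9, 242↦2, 246↦6, 251↦11, 253↦13.
These 16 residues are pairwise different, hence no difference of two elements is divisible by 16.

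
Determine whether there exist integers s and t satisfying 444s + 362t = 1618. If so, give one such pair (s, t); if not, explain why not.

gcd(444, 362) = 2, and 2 divides 1618, so integer solutions exist.
Dividing through by 2 reduces the equation to 222s + 181t = 809.
Euclidean algorithm: 222 = 1·181 + 41, 181 = 4·41 + 17, 41 = 2·17 + 7, 17 = 2·7 + 3, 7 = 2·3 + 1, 3 = 3·1 + 0.
Back-substituting, 1 = 7 − 2·3 = 7 − 2·(17 − 2·7) = −2·17 + 5·7 = −2·17 + 5·(41 − 2·17) = 5·41 − 12·17 = 5·41 − 12·(181 − 4·41) = −12·181 + 53·41 = −12·181 + 53·(222 − 1·181) = 53·222 − 65·181; that is, 222·53 + 181·(-65) = 1.
Multiplying through by 809: s = 53·809 = 42877, t = (-65)·809 = -52585 is a solution.
Shifting by a multiple of (181, −222) keeps it a solution: s = 42877 − 236·181 = 161, t = -52585 + 236·222 = -193.
Check: 444·161 + 362·(-193) = 71484 − 69866 = 1618. ✓

s = 161, t = -193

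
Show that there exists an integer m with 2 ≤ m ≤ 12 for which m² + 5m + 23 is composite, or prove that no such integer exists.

The values for m = 2, 3, …, 12 are 37, 47, 59, 73, 89, 107, 127, 149, 173, 199, 227, and each of these is prime.
So no value in the range makes the expression composite.

There is no such integer m in that range.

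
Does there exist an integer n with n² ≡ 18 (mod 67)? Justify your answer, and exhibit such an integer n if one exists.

No such integer exists.

67 is prime, so by Euler's criterion 18 is a square mod 67 iff 18^((67−1)/2) = 18^33 ≡ 1 (mod 67).
Repeated squaring mod 67: 18^2 = 324 ≡ 56; 18^4 ≡ 56² = 3136 ≡ 54; 18^8 ≡ 54² = 2916 ≡ 35; 18^16 ≡ 35² = 1225 ≡ 19; 18^32 ≡ 19² = 361 ≡ 26.
Since 33 = 32 + 1, 18^33 ≡ 26 · 18; multiplying out mod 67: 26·18 = 468 ≡ 66. Thus 18^33 ≡ 66 ≡ −1 (mod 67).
The value −1 means 18 is a non-residue modulo 67, so n² ≡ 18 (mod 67) is impossible.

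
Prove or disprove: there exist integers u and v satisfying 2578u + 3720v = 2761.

No such integers exist.

gcd(2578, 3720) = 2, so every integer of the form 2578u + 3720v is a multiple of 2.
But 2761 is not a multiple of 2 (it leaves remainder 1).
So the equation is unsolvable over ℤ.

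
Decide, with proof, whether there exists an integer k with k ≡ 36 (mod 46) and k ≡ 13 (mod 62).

No such integer exists.

Both moduli are multiples of 2 = gcd(46, 62), so any solution would satisfy k ≡ 36 and k ≡ 13 modulo 2 simultaneously.
However 36 ≡ 0 and 13 ≡ 1 (mod 2), and 0 ≠ 1.
So no integer satisfies both congruences.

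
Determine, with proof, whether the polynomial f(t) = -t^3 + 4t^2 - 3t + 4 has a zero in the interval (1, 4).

Yes, f has a root in the interval.

f(1) = 4 and f(4) = -8, which have opposite signs.
Since f is a polynomial it is continuous on [1, 4].
By the Intermediate Value Theorem, f takes the value 0 somewhere in the open interval.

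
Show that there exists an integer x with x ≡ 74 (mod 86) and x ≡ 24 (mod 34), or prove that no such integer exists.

x = 160

gcd(86, 34) = 2. A simultaneous solution exists iff 74 ≡ 24 (mod 2); here 74 mod 2 = 0 = 24 mod 2, so it does.
List candidates x ≡ 74 (mod 86): 74, 160. Modulo 34 these are 6, 24; 160 gives 24 as required.
Indeed 160 ≡ 74 (mod 86) and 160 ≡ 24 (mod 34).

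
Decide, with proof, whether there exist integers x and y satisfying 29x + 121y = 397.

29 and 121 are coprime, so 29x + 121y ranges over all of ℤ.
Run the Euclidean algorithm on 121 and 29: 121 = 4·29 + 5, 29 = 5·5 + 4, 5 = 1·4 + 1, 4 = 4·1 + 0.
Working back up the chain: 1 = 5 − 1·4 = 5 − (29 − 5·5) = −29 + 6·5 = −29 + 6·(121 − 4·29) = 6·121 − 25·29. So 29·(-25) + 121·6 = 1.
Scaling by 397 gives the particular solution (x, y) = (-9925, 2382).
The general solution is x = -9925 + 121k, y = 2382 − 29k; taking k = 83 gives the smaller pair x = 118, y = -25.
Indeed 29·118 + 121·(-25) = 3422 − 3025 = 397.

x = 118, y = -25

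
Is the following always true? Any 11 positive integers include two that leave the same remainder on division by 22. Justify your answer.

Consider the 11 integers 104, 105, …, 114. They lie in distinct residue classes modulo 22, since 11 ≤ 22.
Hence this collection has no pair with equal remainders mod 22, disproving the claim.

No; for instance {104, 105, 106, 107, 108, 109, 110, 111, 112, 113, 114} is a counterexample.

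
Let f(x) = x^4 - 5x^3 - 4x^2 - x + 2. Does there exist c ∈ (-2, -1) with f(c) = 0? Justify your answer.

f has no root in that interval.

f(-2) = 44 and f(-1) = 5, both positive, so a sign-change argument is unavailable; we show f keeps this sign on the whole interval.
Shift to the endpoint -1: with x = -1 − u (0 < u < 1), one computes f(-1 − u) = u^4 + 9u^3 + 17u^2 + 12u + 5.
The nonzero coefficients here are all positive, so for u > 0 every term is positive (or zero), and the constant term 5 is strictly positive.
Therefore f(x) > 0 throughout (-2, -1), and f has no zero there.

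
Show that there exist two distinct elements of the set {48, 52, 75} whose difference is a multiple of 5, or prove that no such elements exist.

No, no such pair exists.

Residues mod 5: 48↦3, 52↦2, 75↦0.
No residue repeats among the 3 elements, so no pair has difference ≡ 0 (mod 5).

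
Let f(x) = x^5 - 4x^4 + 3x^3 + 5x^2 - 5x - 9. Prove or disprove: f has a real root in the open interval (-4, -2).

No.

The endpoint values f(-4) = -2149 and f(-2) = -99 are both negative. Claim: f(x) < 0 for every x in (-4, -2).
Shift to the endpoint -2: with x = -2 − u (0 < u < 2), one computes f(-2 − u) = -u^5 - 14u^4 - 75u^3 - 189u^2 - 219u - 99.
All 6 nonzero coefficients of this polynomial in u are negative; hence for u > 0 the value is a sum of negative terms (the constant -99 among them).
So f is strictly negative on (-4, -2); no root exists in the interval.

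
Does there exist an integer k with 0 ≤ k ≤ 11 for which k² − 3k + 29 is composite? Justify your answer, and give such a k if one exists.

At k = 2: 2² − 3·2 + 29 = 27 = 3·9, which is composite.

k = 2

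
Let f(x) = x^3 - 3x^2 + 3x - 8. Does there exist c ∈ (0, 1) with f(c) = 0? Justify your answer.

No such root exists.

The endpoint values f(0) = -8 and f(1) = -7 are both negative. Claim: f(x) < 0 for every x in (0, 1).
Substitute x = 1 − u, where 0 < u < 1 on the interval. Expanding, f(1 − u) = -u^3 - 7.
All 2 nonzero coefficients of this polynomial in u are negative; hence for u > 0 the value is a sum of negative terms (the constant -7 among them).
So f is strictly negative on (0, 1); no root exists in the interval.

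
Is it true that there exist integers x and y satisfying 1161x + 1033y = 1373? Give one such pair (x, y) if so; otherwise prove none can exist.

x = 616, y = -691

1161 and 1033 are coprime, so 1161x + 1033y ranges over all of ℤ.
Run the Euclidean algorithm on 1161 and 1033: 1161 = 1·1033 + 128, 1033 = 8·128 + 9, 128 = 14·9 + 2, 9 = 4·2 + 1, 2 = 2·1 + 0.
Unwinding: 1 = 9 − 4·2 = 9 − 4·(128 − 14·9) = −4·128 + 57·9 = −4·128 + 57·(1033 − 8·128) = 57·1033 − 460·128 = 57·1033 − 460·(1161 − 1·1033) = −460·1161 + 517·1033, i.e. 1161·(-460) + 1033·517 = 1.
Multiplying through by 1373: x = (-460)·1373 = -631580, y = 517·1373 = 709841 is a solution.
The general solution is x = -631580 + 1033k, y = 709841 − 1161k; taking k = 612 gives the smaller pair x = 616, y = -691.
Check: 1161·616 + 1033·(-691) = 715176 − 713803 = 1373. ✓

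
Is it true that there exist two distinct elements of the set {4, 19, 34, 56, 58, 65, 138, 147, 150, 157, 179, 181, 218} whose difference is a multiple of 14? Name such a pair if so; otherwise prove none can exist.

There is no such pair.

Two integers differ by a multiple of 14 exactly when they have the same residue mod 14. The residues are 4↦4, 19↦5, 34↦6, 56↦0, 58↦2, 65↦9, 138↦12, 147↦7, 150↦10, 157↦3, 179↦11, 181↦13, 218↦8.
No residue repeats among the 13 elements, so no pair has difference ≡ 0 (mod 14).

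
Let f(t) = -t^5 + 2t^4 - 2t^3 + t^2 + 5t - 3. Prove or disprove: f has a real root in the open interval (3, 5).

No such root exists.

f(3) = -114 and f(5) = -2078, both negative, so a sign-change argument is unavailable; we show f keeps this sign on the whole interval.
Shift to the endpoint 3: with t = 3 + u (0 < u < 2), one computes f(3 + u) = -u^5 - 13u^4 - 68u^3 - 179u^2 - 232u - 114.
The nonzero coefficients here are all negative, so for u > 0 every term is negative (or zero), and the constant term -114 is strictly negative.
Therefore f(t) < 0 throughout (3, 5), and f has no zero there.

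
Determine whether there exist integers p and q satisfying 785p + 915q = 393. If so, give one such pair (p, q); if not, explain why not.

Both 785 and 915 are divisible by gcd(785, 915) = 5, hence so is any combination 785p + 915q.
However 393 leaves remainder 3 on division by 5.
Therefore 785p + 915q = 393 has no solution in integers.

No, no such integers exist.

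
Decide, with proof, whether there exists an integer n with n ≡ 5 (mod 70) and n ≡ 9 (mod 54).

n = 495

gcd(70, 54) = 2. A simultaneous solution exists iff 5 ≡ 9 (mod 2); here 5 mod 2 = 1 = 9 mod 2, so it does.
The integers ≡ 5 (mod 70) are 5, 75, 145, 215, 285, 355, 425, 495, …; their remainders mod 54 are 5, 21, 37, 53, 15, 31, 47, 9, so n = 495 is the first that is ≡ 9 (mod 54).
Indeed 495 ≡ 5 (mod 70) and 495 ≡ 9 (mod 54).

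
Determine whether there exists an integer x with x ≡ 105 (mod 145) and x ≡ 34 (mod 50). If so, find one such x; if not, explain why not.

gcd(145, 50) = 5. If x ≡ 105 (mod 145) and x ≡ 34 (mod 50), then x ≡ 105 (mod 5) and x ≡ 34 (mod 5).
However 105 ≡ 0 and 34 ≡ 4 (mod 5), and 0 ≠ 4.
So no integer satisfies both congruences.

No, no such integer exists.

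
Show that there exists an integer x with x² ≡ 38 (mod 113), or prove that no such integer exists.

No, no such integer exists.

Apply Euler's criterion with the prime 113: 38 is a quadratic residue iff 38^56 ≡ 1 (mod 113), and a non-residue iff it is ≡ −1.
Repeated squaring mod 113: 38^2 = 1444 ≡ 88; 38^4 ≡ 88² = 7744 ≡ 60; 38^8 ≡ 60² = 3600 ≡ 97; 38^16 ≡ 97² = 9409 ≡ 30; 38^32 ≡ 30² = 900 ≡ 109.
Since 56 = 32 + 16 + 8, 38^56 ≡ 109 · 30 · 97; multiplying out mod 113: 109·30 = 3270 ≡ 106, then 106·97 = 10282 ≡ 112. Thus 38^56 ≡ 112 ≡ −1 (mod 113).
The value −1 means 38 is a non-residue modulo 113, so x² ≡ 38 (mod 113) is impossible.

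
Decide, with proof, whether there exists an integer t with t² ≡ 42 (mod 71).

Apply Euler's criterion with the prime 71: 42 is a quadratic residue iff 42^35 ≡ 1 (mod 71), and a non-residue iff it is ≡ −1.
Squaring successively (mod 71): 42^2 = 1764 ≡ 60; 42^4 ≡ 60² = 3600 ≡ 50; 42^8 ≡ 50² = 2500 ≡ 15; 42^16 ≡ 15² = 225 ≡ 12; 42^32 ≡ 12² = 144 ≡ 2.
Since 35 = 32 + 2 + 1, 42^35 ≡ 2 · 60 · 42; multiplying out mod 71: 2·60 = 120 ≡ 49, then 49·42 = 2058 ≡ 70. Thus 42^35 ≡ 70 ≡ −1 (mod 71).
By Euler's criterion 42 is a quadratic non-residue mod 71: no t satisfies t² ≡ 42 (mod 71).

No such integer exists.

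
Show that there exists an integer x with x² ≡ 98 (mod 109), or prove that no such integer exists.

There is no such integer.

109 is prime, so by Euler's criterion 98 is a square mod 109 iff 98^((109−1)/2) = 98^54 ≡ 1 (mod 109).
Repeated squaring mod 109: 98^2 = 9604 ≡ 12; 98^4 ≡ 12² = 144 ≡ 35; 98^8 ≡ 35² = 1225 ≡ 26; 98^16 ≡ 26² = 676 ≡ 22; 98^32 ≡ 22² = 484 ≡ 48.
Since 54 = 32 + 16 + 4 + 2, 98^54 ≡ 48 · 22 · 35 · 12; multiplying out mod 109: 48·22 = 1056 ≡ 75, then 75·35 = 2625 ≡ 9, then 9·12 = 108 ≡ 108. Thus 98^54 ≡ 108 ≡ −1 (mod 109).
By Euler's criterion 98 is a quadratic non-residue mod 109: no x satisfies x² ≡ 98 (mod 109).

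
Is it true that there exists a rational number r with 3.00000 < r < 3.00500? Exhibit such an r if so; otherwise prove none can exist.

Multiplying by 201: 201·3.00000 = 603.00000 and 201·3.00500 = 604.00500, so the integer 604 lies strictly between them.
Hence 604/201 is a rational number with 3.00000 < 604/201 < 3.00500.

r = 604/201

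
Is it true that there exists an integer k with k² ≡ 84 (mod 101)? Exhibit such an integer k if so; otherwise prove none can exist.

k = 36

Take k = 36. Then 36² = 1296 = 12·101 + 84, so 36² ≡ 84 (mod 101).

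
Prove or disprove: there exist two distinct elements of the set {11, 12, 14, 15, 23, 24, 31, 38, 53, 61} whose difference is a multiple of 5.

Both 11 and 31 leave remainder 1 on division by 5; their difference 20 = 4·5 is a multiple of 5.

11 and 31 are such a pair.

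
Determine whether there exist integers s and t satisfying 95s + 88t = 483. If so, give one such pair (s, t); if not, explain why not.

s = 69, t = -69

Since gcd(95, 88) = 1, every integer is an integer combination of 95 and 88.
Dividing repeatedly: 95 = 1·88 + 7, 88 = 12·7 + 4, 7 = 1·4 + 3, 4 = 1·3 + 1, 3 = 3·1 + 0.
Back-substituting, 1 = 4 − 1·3 = 4 − (7 − 1·4) = −7 + 2·4 = −7 + 2·(88 − 12·7) = 2·88 − 25·7 = 2·88 − 25·(95 − 1·88) = −25·95 + 27·88; that is, 95·(-25) + 88·27 = 1.
Scaling by 483 gives the particular solution (s, t) = (-12075, 13041).
Shifting by a multiple of (88, −95) keeps it a solution: s = -12075 + 138·88 = 69, t = 13041 − 138·95 = -69.
Indeed 95·69 + 88·(-69) = 6555 − 6072 = 483.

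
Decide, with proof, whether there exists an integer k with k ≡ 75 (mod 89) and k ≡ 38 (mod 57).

The moduli 89 and 57 are coprime, so by the Chinese Remainder Theorem a unique solution modulo 5073 exists.
Write k = 75 + 89t and require 75 + 89t ≡ 38 (mod 57), i.e. 89t ≡ 20 (mod 57).
89 ≡ 32 (mod 57), so this reads 32t ≡ 20 (mod 57). To invert 32 modulo 57: 57 = 1·32 + 25, 32 = 1·25 + 7, 25 = 3·7 + 4, 7 = 1·4 + 3, 4 = 1·3 + 1, 3 = 3·1 + 0, and unwinding, 1 = 4 − 1·3 = 4 − (7 − 1·4) = −7 + 2·4 = −7 + 2·(25 − 3·7) = 2·25 − 7·7 = 2·25 − 7·(32 − 1·25) = −7·32 + 9·25 = −7·32 + 9·(57 − 1·32) = 9·57 − 16·32. Thus 32⁻¹ ≡ -16 ≡ 41 (mod 57).
Therefore t ≡ 41·20 = 820 ≡ 22 (mod 57).
With t = 22: k = 75 + 89·22 = 2033.
Verify: 2033 = 22·89 + 75 and 2033 = 35·57 + 38. ✓

k = 2033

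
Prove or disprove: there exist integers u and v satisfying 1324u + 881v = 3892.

Since gcd(1324, 881) = 1, every integer is an integer combination of 1324 and 881.
Euclidean algorithm: 1324 = 1·881 + 443, 881 = 1·443 + 438, 443 = 1·438 + 5, 438 = 87·5 + 3, 5 = 1·3 + 2, 3 = 1·2 + 1, 2 = 2·1 + 0.
Working back up the chain: 1 = 3 − 1·2 = 3 − (5 − 1·3) = −5 + 2·3 = −5 + 2·(438 − 87·5) = 2·438 − 175·5 = 2·438 − 175·(443 − 1·438) = −175·443 + 177·438 = −175·443 + 177·(881 − 1·443) = 177·881 − 352·443 = 177·881 − 352·(1324 − 1·881) = −352·1324 + 529·881. So 1324·(-352) + 881·529 = 1.
Times 3892: 1324·(-1369984) + 881·2058868 = 3892, so (-1369984, 2058868) solves it.
Shifting by a multiple of (881, −1324) keeps it a solution: u = -1369984 + 1556·881 = 852, v = 2058868 − 1556·1324 = -1276.
Check: 1324·852 + 881·(-1276) = 1128048 − 1124156 = 3892. ✓

u = 852, v = -1276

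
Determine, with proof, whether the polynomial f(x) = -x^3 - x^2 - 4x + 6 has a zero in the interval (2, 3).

f has no root in that interval.

Evaluate at the endpoints: f(2) = -14, f(3) = -42 — same sign (negative).
f'(x) = -3x^2 - 2x - 4 has discriminant (-2)² − 4·(-3)·(-4) = -44 < 0, so f' has no real roots and is negative for every real x.
So f is strictly decreasing; between 2 and 3 its values lie between f(2) = -14 and f(3) = -42, all negative. Therefore f has no root in (2, 3).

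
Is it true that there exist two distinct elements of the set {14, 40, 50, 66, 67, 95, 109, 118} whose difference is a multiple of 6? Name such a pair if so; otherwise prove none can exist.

The pair (14, 50) works.

Reduce each element mod 6: 14↦2, 40↦4, 50↦2, 66↦0, 67↦1, 95↦5, 109↦1, 118↦4. The residue 2 repeats (at 14 and 50), and 50 − 14 = 36 = 6·6.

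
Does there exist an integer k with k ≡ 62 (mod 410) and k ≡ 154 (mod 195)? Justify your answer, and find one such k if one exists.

No such integer exists.

Both moduli are multiples of 5 = gcd(410, 195), so any solution would satisfy k ≡ 62 and k ≡ 154 modulo 5 simultaneously.
These are incompatible: 62 − 154 = -92 is not divisible by 5.
Therefore no such k exists.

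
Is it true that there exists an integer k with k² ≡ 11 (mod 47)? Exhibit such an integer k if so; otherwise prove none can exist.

There is no such integer.

47 is prime, so by Euler's criterion 11 is a square mod 47 iff 11^((47−1)/2) = 11^23 ≡ 1 (mod 47).
Repeated squaring mod 47: 11^2 = 121 ≡ 27; 11^4 ≡ 27² = 729 ≡ 24; 11^8 ≡ 24² = 576 ≡ 12; 11^16 ≡ 12² = 144 ≡ 3.
Since 23 = 16 + 4 + 2 + 1, 11^23 ≡ 3 · 24 · 27 · 11; multiplying out mod 47: 3·24 = 72 ≡ 25, then 25·27 = 675 ≡ 17, then 17·11 = 187 ≡ 46. Thus 11^23 ≡ 46 ≡ −1 (mod 47).
The value −1 means 11 is a non-residue modulo 47, so k² ≡ 11 (mod 47) is impossible.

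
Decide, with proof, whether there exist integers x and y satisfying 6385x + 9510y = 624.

Both 6385 and 9510 are divisible by gcd(6385, 9510) = 5, hence so is any combination 6385x + 9510y.
However 624 leaves remainder 4 on division by 5.
So the equation is unsolvable over ℤ.

No such integers exist.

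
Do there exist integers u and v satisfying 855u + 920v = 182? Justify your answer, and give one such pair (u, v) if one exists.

gcd(855, 920) = 5, so every integer of the form 855u + 920v is a multiple of 5.
However 182 leaves remainder 2 on division by 5.
Therefore 855u + 920v = 182 has no solution in integers.

There are no such integers.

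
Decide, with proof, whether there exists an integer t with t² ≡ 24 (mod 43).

t = 29

Take t = 29. Then 29² = 841 = 19·43 + 24, so 29² ≡ 24 (mod 43).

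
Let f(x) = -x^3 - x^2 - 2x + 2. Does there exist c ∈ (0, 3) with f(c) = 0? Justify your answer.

Such a root exists.

f(0) = 2 and f(3) = -40, which have opposite signs.
f is continuous everywhere (it is a polynomial), in particular on [0, 3].
So by the Intermediate Value Theorem there is a c strictly between 0 and 3 with f(c) = 0.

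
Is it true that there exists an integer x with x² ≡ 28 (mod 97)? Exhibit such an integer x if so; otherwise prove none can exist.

No, no such integer exists.

Apply Euler's criterion with the prime 97: 28 is a quadratic residue iff 28^48 ≡ 1 (mod 97), and a non-residue iff it is ≡ −1.
Squaring successively (mod 97): 28^2 = 784 ≡ 8; 28^4 ≡ 8² = 64 ≡ 64; 28^8 ≡ 64² = 4096 ≡ 22; 28^16 ≡ 22² = 484 ≡ 96; 28^32 ≡ 96² = 9216 ≡ 1.
Since 48 = 32 + 16, 28^48 ≡ 1 · 96; multiplying out mod 97: 1·96 = 96 ≡ 96. Thus 28^48 ≡ 96 ≡ −1 (mod 97).
By Euler's criterion 28 is a quadratic non-residue mod 97: no x satisfies x² ≡ 28 (mod 97).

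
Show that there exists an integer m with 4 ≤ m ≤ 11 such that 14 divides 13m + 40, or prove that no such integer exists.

No, no such integer m in that range exists.

The values of 13m + 40 for m = 4, 5, …, 11 are 92, 105, 118, 131, 144, 157, 170, 183; reduced mod 14 these are 8, 7, 6, 5, 4, 3, 2, 1.
None is 0, so 14 never divides 13m + 40 on this range.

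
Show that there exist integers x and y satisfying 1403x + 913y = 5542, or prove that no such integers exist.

Since gcd(1403, 913) = 1, every integer is an integer combination of 1403 and 913.
Run the Euclidean algorithm on 1403 and 913: 1403 = 1·913 + 490, 913 = 1·490 + 423, 490 = 1·423 + 67, 423 = 6·67 + 21, 67 = 3·21 + 4, 21 = 5·4 + 1, 4 = 4·1 + 0.
Unwinding: 1 = 21 − 5·4 = 21 − 5·(67 − 3·21) = −5·67 + 16·21 = −5·67 + 16·(423 − 6·67) = 16·423 − 101·67 = 16·423 − 101·(490 − 1·423) = −101·490 + 117·423 = −101·490 + 117·(913 − 1·490) = 117·913 − 218·490 = 117·913 − 218·(1403 − 1·913) = −218·1403 + 335·913, i.e. 1403·(-218) + 913·335 = 1.
Times 5542: 1403·(-1208156) + 913·1856570 = 5542, so (-1208156, 1856570) solves it.
Adding 1324·913 to x and subtracting 1324·1403 from y gives the tidier solution (656, -1002).
Check: 1403·656 + 913·(-1002) = 920368 − 914826 = 5542. ✓

x = 656, y = -1002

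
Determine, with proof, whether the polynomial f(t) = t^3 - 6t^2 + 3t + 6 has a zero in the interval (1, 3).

f(1) = 4 and f(3) = -12, which have opposite signs.
As a polynomial, f is continuous on every closed interval.
By the Intermediate Value Theorem, f takes the value 0 somewhere in the open interval.

Such a root exists.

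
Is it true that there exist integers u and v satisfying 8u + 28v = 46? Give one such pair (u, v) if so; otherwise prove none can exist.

No, no such integers exist.

Both 8 and 28 are divisible by gcd(8, 28) = 4, hence so is any combination 8u + 28v.
But 46 = 4·11 + 2, so 4 ∤ 46.
Hence no integers u, v satisfy the equation.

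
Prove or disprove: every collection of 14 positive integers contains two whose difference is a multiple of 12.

Partition the integers by their residue mod 12; there are 12 classes.
Placing 14 integers into 12 classes, some class receives at least two — say a and b.
Equal remainders mean a − b ≡ 0 (mod 12), so 12 divides their difference.

Yes, this is always true.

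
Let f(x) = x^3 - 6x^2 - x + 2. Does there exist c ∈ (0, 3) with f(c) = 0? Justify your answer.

f(0) = 2 and f(3) = -28, which have opposite signs.
Since f is a polynomial it is continuous on [0, 3].
By the Intermediate Value Theorem, f takes the value 0 somewhere in the open interval.

Yes, f has a root in the interval.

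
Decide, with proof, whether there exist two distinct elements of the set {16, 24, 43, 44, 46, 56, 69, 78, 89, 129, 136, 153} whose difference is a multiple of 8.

16 mod 8 = 0 and 24 mod 8 = 0, so 24 − 16 = 8 = 1·8.

16 and 24 are such a pair.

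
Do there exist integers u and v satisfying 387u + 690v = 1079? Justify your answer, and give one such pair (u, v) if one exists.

There are no such integers.

Any value of 387u + 690v is a multiple of gcd(387, 690) = 3.
However 1079 leaves remainder 2 on division by 3.
Hence no integers u, v satisfy the equation.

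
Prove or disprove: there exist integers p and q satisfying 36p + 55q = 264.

p = 44, q = -24

36 and 55 are coprime, so 36p + 55q ranges over all of ℤ.
Run the Euclidean algorithm on 55 and 36: 55 = 1·36 + 19, 36 = 1·19 + 17, 19 = 1·17 + 2, 17 = 8·2 + 1, 2 = 2·1 + 0.
Working back up the chain: 1 = 17 − 8·2 = 17 − 8·(19 − 1·17) = −8·19 + 9·17 = −8·19 + 9·(36 − 1·19) = 9·36 − 17·19 = 9·36 − 17·(55 − 1·36) = −17·55 + 26·36. So 36·26 + 55·(-17) = 1.
Multiplying through by 264: p = 26·264 = 6864, q = (-17)·264 = -4488 is a solution.
Subtracting 124·55 from p and adding 124·36 to q gives the tidier solution (44, -24).
Indeed 36·44 + 55·(-24) = 1584 − 1320 = 264.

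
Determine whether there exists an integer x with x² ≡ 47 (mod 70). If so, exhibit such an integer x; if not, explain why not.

No, no such integer exists.

Since 5 ∣ 70, a solution of x² ≡ 47 (mod 70) would also satisfy x² ≡ 47 ≡ 2 (mod 5).
Squares mod 5 repeat after x = 2 (as (−x)² = x²); for x = 0..2 they are 0, 1, 4.
So the quadratic residues mod 5 are {0, 1, 4}, and 2 is not among them.
Hence no integer x has x² ≡ 47 (mod 70).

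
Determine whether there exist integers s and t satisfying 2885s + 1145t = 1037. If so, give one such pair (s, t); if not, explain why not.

No such integers exist.

Both 2885 and 1145 are divisible by gcd(2885, 1145) = 5, hence so is any combination 2885s + 1145t.
But 1037 is not a multiple of 5 (it leaves remainder 2).
Therefore 2885s + 1145t = 1037 has no solution in integers.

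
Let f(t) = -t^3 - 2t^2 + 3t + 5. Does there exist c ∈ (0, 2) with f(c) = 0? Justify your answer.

f(0) = 5 and f(2) = -5, which have opposite signs.
Since f is a polynomial it is continuous on [0, 2].
By the Intermediate Value Theorem, f takes the value 0 somewhere in the open interval.

Yes, f has a root in the interval.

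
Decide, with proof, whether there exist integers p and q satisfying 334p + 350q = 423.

There are no such integers.

gcd(334, 350) = 2, so every integer of the form 334p + 350q is a multiple of 2.
But 423 is not a multiple of 2 (it leaves remainder 1).
So the equation is unsolvable over ℤ.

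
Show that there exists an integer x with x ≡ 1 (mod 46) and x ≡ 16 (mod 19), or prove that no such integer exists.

x = 415

gcd(46, 19) = 1, so the Chinese Remainder Theorem guarantees exactly one residue class mod 874 satisfying both.
Write x = 1 + 46t and require 1 + 46t ≡ 16 (mod 19), i.e. 46t ≡ 15 (mod 19).
46 ≡ 8 (mod 19), so this reads 8t ≡ 15 (mod 19). Since 8·12 = 96 = 5·19 + 1, the inverse of 8 mod 19 is 12.
Multiplying by 12: t ≡ 12·15 = 180 ≡ 9 (mod 19).
Taking t = 9 gives x = 1 + 46·9 = 415.
Check: 415 mod 46 = 1, 415 mod 19 = 16. ✓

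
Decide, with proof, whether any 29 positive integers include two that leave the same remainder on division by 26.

Yes.

There are exactly 26 possible remainders on division by 26.
Since 29 > 26, two of the 29 integers must share a residue class by the pigeonhole principle; call them a and b.
So a and b have equal remainders mod 26, which is exactly what was to be shown.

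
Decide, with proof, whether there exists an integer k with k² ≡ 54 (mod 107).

No, no such integer exists.

107 is prime, so by Euler's criterion 54 is a square mod 107 iff 54^((107−1)/2) = 54^53 ≡ 1 (mod 107).
Squaring successively (mod 107): 54^2 = 2916 ≡ 27; 54^4 ≡ 27² = 729 ≡ 87; 54^8 ≡ 87² = 7569 ≡ 79; 54^16 ≡ 79² = 6241 ≡ 35; 54^32 ≡ 35² = 1225 ≡ 48.
Since 53 = 32 + 16 + 4 + 1, 54^53 ≡ 48 · 35 · 87 · 54; multiplying out mod 107: 48·35 = 1680 ≡ 75, then 75·87 = 6525 ≡ 105, then 105·54 = 5670 ≡ 106. Thus 54^53 ≡ 106 ≡ −1 (mod 107).
The value −1 means 54 is a non-residue modulo 107, so k² ≡ 54 (mod 107) is impossible.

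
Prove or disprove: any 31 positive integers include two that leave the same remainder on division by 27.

There are exactly 27 possible remainders on division by 27.
Since 31 > 27, two of the 31 integers must share a residue class by the pigeonhole principle; call them a and b.
So a and b have equal remainders mod 27, which is exactly what was to be shown.

Yes.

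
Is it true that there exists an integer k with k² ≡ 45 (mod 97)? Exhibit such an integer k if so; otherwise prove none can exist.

97 is prime, so by Euler's criterion 45 is a square mod 97 iff 45^((97−1)/2) = 45^48 ≡ 1 (mod 97).
Repeated squaring mod 97: 45^2 = 2025 ≡ 85; 45^4 ≡ 85² = 7225 ≡ 47; 45^8 ≡ 47² = 2209 ≡ 75; 45^16 ≡ 75² = 5625 ≡ 96; 45^32 ≡ 96² = 9216 ≡ 1.
Since 48 = 32 + 16, 45^48 ≡ 1 · 96; multiplying out mod 97: 1·96 = 96 ≡ 96. Thus 45^48 ≡ 96 ≡ −1 (mod 97).
The value −1 means 45 is a non-residue modulo 97, so k² ≡ 45 (mod 97) is impossible.

There is no such integer.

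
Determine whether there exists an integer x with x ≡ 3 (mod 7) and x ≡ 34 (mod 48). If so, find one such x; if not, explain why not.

Since 7 and 48 share no common factor, CRT says the pair of congruences has a solution (unique mod 336).
Any solution of the first congruence is x = 3 + 7t; substituting into the second, 7t ≡ 34 − 3 ≡ 31 (mod 48).
To invert 7 modulo 48: 48 = 6·7 + 6, 7 = 1·6 + 1, 6 = 6·1 + 0, and unwinding, 1 = 7 − 1·6 = 7 − (48 − 6·7) = −48 + 7·7. Thus 7⁻¹ ≡ 7 (mod 48).
Therefore t ≡ 7·31 = 217 ≡ 25 (mod 48).
With t = 25: x = 3 + 7·25 = 178.
Verify: 178 = 25·7 + 3 and 178 = 3·48 + 34. ✓

x = 178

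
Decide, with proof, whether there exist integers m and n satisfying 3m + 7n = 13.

Since gcd(3, 7) = 1, every integer is an integer combination of 3 and 7.
Euclidean algorithm: 7 = 2·3 + 1, 3 = 3·1 + 0.
Back-substituting, 1 = 7 − 2·3; that is, 3·(-2) + 7·1 = 1.
Times 13: 3·(-26) + 7·13 = 13, so (-26, 13) solves it.
Adding 4·7 to m and subtracting 4·3 from n gives the tidier solution (2, 1).
Check: 3·2 + 7·1 = 6 + 7 = 13. ✓

m = 2, n = 1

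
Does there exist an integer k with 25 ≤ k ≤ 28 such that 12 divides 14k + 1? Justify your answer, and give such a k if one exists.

At k = 25, 14·25 + 1 = 351 ≡ 3 (mod 12), and each step in k adds 14 ≡ 2 (mod 12), giving residues 3, 5, 7, 9 for k = 25, 26, 27, 28.
Since 0 is absent from this list, 12 ∤ 14k + 1 for every k with 25 ≤ k ≤ 28.

No such integer k in that range exists.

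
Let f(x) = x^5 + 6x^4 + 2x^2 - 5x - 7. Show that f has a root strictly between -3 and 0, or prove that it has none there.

f(-3) = 269 and f(0) = -7, which have opposite signs.
f is continuous everywhere (it is a polynomial), in particular on [-3, 0].
By the Intermediate Value Theorem, f takes the value 0 somewhere in the open interval.

Such a root exists.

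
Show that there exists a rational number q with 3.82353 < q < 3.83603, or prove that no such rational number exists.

q = 23/6

Look for a denominator N such that an integer falls strictly between N·3.82353 and N·3.83603. N = 6 works: 6·3.82353 = 22.94118 < 23 < 23.01618 = 6·3.83603.
Dividing back, 3.82353 < 23/6 < 3.83603, and 23/6 is rational.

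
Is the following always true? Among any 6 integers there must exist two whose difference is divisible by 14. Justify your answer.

Take the 6 consecutive integers 69, 70, …, 74: their residues mod 14 are all distinct because 6 ≤ 14.
No two share a residue, so no pair has difference divisible by 14; the claim fails for this set.

No; for instance {69, 70, 71, 72, 73, 74} is a counterexample.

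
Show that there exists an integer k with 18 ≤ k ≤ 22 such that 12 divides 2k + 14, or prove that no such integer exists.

No, no such integer k in that range exists.

For k = 18, 19, …, 22 the values of 2k + 14 modulo 12 are 2, 4, 6, 8, 10 respectively.
The residue 0 does not occur, so no k in [18, 22] makes 2k + 14 a multiple of 12.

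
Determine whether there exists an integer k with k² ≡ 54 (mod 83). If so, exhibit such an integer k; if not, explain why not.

83 is prime, so by Euler's criterion 54 is a square mod 83 iff 54^((83−1)/2) = 54^41 ≡ 1 (mod 83).
Squaring successively (mod 83): 54^2 = 2916 ≡ 11; 54^4 ≡ 11² = 121 ≡ 38; 54^8 ≡ 38² = 1444 ≡ 33; 54^16 ≡ 33² = 1089 ≡ 10; 54^32 ≡ 10² = 100 ≡ 17.
Since 41 = 32 + 8 + 1, 54^41 ≡ 17 · 33 · 54; multiplying out mod 83: 17·33 = 561 ≡ 63, then 63·54 = 3402 ≡ 82. Thus 54^41 ≡ 82 ≡ −1 (mod 83).
The value −1 means 54 is a non-residue modulo 83, so k² ≡ 54 (mod 83) is impossible.

No such integer exists.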